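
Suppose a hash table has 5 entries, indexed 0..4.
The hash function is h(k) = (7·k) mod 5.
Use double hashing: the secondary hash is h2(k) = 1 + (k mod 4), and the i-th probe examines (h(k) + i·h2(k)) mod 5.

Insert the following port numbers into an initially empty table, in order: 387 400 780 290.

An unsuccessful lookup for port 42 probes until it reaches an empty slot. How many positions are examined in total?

2

387 hashes to 4; slot 4 is free -> place at 4.
400 hashes to 0; slot 0 is free -> place at 0.
780 hashes to 0, h2=1; 0 taken -> place at 1.
290 hashes to 0, h2=3; 0 taken -> place at 3.
Table: [400, 780, —, 290, 387]
Lookup 42: h=4, h2=3, probe 4,2 → slot 2 empty, not found.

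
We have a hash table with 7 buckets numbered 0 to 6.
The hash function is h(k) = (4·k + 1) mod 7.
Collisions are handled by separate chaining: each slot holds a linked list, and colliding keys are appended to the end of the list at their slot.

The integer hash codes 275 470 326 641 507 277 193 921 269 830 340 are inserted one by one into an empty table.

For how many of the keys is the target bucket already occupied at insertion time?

7

275 → bucket 2
470 → bucket 5
326 → bucket 3
641 → bucket 3 (collision)
507 → bucket 6
277 → bucket 3 (collision)
193 → bucket 3 (collision)
921 → bucket 3 (collision)
269 → bucket 6 (collision)
830 → bucket 3 (collision)
340 → bucket 3 (collision)
Final buckets:
0: ∅
1: ∅
2: 275
3: 326 -> 641 -> 277 -> 193 -> 921 -> 830 -> 340
4: ∅
5: 470
6: 507 -> 269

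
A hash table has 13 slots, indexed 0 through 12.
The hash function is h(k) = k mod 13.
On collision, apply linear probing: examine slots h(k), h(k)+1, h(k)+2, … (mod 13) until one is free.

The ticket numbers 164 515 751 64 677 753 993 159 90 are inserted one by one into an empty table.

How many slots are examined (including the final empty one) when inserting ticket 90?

164: h=8 → slot 8
515: h=8, probe 8,9 → slot 9
751: h=10 → slot 10
64: h=12 → slot 12
677: h=1 → slot 1
753: h=12, probe 12,0 → slot 0
993: h=5 → slot 5
159: h=3 → slot 3
90: h=12, probe 12,0,1,2 → slot 2
Table: [753, 677, 90, 159, —, 993, —, —, 164, 515, 751, —, 64]

4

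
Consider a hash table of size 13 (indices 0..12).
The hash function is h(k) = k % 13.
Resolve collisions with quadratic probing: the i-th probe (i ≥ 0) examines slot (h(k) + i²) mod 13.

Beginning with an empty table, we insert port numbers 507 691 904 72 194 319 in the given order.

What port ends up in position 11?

507: h=0 -> slot 0
691: h=2 -> slot 2
904: h=7 -> slot 7
72: h=7, probe 7,8 -> slot 8
194: h=12 -> slot 12
319: h=7, probe 7,8,11 -> slot 11
Table: [507, _, 691, _, _, _, _, 904, 72, _, _, 319, 194]

319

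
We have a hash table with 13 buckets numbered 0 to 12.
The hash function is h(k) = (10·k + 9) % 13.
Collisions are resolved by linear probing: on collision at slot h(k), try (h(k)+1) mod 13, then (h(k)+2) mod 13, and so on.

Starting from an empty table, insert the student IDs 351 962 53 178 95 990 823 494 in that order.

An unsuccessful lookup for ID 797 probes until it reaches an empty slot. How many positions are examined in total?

5

Insert 351: h=9, slot 9 empty → index 9.
Insert 962: h=9, slot 9 occupied → index 10.
Insert 53: h=6, slot 6 empty → index 6.
Insert 178: h=8, slot 8 empty → index 8.
Insert 95: h=10, slot 10 occupied → index 11.
Insert 990: h=3, slot 3 empty → index 3.
Insert 823: h=10, slots 10,11 occupied → index 12.
Insert 494: h=9, slots 9,10,11,12 occupied → index 0.
Table: [494, -, -, 990, -, -, 53, -, 178, 351, 962, 95, 823]
Lookup 797: h=10, probe 10,11,12,0,1 → slot 1 empty, not found.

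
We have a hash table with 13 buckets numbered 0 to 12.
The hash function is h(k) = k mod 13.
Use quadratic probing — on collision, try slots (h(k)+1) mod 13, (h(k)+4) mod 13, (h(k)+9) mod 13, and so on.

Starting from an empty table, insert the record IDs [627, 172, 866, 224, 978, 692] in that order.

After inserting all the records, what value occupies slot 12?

627 hashes to 3; slot 3 is free → place at 3.
172 hashes to 3; 3 taken → place at 4.
866 hashes to 8; slot 8 is free → place at 8.
224 hashes to 3; 3,4 taken → place at 7.
978 hashes to 3; 3,4,7 taken → place at 12.
692 hashes to 3; 3,4,7,12 taken → place at 6.
Table: [-, -, -, 627, 172, -, 692, 224, 866, -, -, -, 978]

978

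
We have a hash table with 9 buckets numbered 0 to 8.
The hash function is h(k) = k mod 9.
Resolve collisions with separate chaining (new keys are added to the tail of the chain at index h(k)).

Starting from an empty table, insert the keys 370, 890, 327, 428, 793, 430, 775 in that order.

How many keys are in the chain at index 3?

1

Insert 370: h=1, bucket 1 empty → new chain.
Insert 890: h=8, bucket 8 empty → new chain.
Insert 327: h=3, bucket 3 empty → new chain.
Insert 428: h=5, bucket 5 empty → new chain.
Insert 793: h=1, bucket 1 nonempty → append to chain.
Insert 430: h=7, bucket 7 empty → new chain.
Insert 775: h=1, bucket 1 nonempty → append to chain.
Final buckets:
0: ∅
1: 370 -> 793 -> 775
2: ∅
3: 327
4: ∅
5: 428
6: ∅
7: 430
8: 890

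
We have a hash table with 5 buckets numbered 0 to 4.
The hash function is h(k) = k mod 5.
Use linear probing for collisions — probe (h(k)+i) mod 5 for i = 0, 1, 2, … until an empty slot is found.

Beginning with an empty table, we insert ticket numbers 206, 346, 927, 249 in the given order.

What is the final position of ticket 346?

2

206: h=1 => slot 1
346: h=1, probe 1,2 => slot 2
927: h=2, probe 2,3 => slot 3
249: h=4 => slot 4
Table: [-, 206, 346, 927, 249]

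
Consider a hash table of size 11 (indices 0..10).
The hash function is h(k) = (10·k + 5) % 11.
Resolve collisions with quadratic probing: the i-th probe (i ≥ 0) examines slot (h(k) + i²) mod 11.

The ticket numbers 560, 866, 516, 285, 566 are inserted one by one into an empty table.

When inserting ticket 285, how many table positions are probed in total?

3

560: h=6 -> slot 6
866: h=8 -> slot 8
516: h=6, probe 6,7 -> slot 7
285: h=6, probe 6,7,10 -> slot 10
566: h=0 -> slot 0
Table: [566, —, —, —, —, —, 560, 516, 866, —, 285]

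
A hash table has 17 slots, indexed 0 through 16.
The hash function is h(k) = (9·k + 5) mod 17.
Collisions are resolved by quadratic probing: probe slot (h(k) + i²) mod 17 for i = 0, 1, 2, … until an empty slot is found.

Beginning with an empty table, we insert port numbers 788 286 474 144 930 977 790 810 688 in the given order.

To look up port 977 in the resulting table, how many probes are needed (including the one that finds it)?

2

Insert 788: h=8, slot 8 empty => index 8.
Insert 286: h=12, slot 12 empty => index 12.
Insert 474: h=4, slot 4 empty => index 4.
Insert 144: h=9, slot 9 empty => index 9.
Insert 930: h=11, slot 11 empty => index 11.
Insert 977: h=9, slot 9 occupied => index 10.
Insert 790: h=9, slots 9,10 occupied => index 13.
Insert 810: h=2, slot 2 empty => index 2.
Insert 688: h=9, slots 9,10,13 occupied => index 1.
Table: [., 688, 810, ., 474, ., ., ., 788, 144, 977, 930, 286, 790, ., ., .]
Lookup 977: h=9, probe 9,10 → found at 10.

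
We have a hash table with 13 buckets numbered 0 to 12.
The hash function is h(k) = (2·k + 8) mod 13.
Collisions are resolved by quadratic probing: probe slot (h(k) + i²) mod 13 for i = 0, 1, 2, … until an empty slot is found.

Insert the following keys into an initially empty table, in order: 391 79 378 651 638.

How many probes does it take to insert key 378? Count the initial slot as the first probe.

3

Insert 391: h=10, slot 10 empty => index 10.
Insert 79: h=10, slot 10 occupied => index 11.
Insert 378: h=10, slots 10,11 occupied => index 1.
Insert 651: h=10, slots 10,11,1 occupied => index 6.
Insert 638: h=10, slots 10,11,1,6 occupied => index 0.
Table: [638, 378, _, _, _, _, 651, _, _, _, 391, 79, _]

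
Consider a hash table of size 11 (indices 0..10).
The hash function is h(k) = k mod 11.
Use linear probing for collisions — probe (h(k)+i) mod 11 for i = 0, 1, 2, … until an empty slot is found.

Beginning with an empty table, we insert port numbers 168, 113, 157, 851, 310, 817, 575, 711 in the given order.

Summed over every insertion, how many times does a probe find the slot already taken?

16

168 hashes to 3; slot 3 is free -> place at 3.
113 hashes to 3; 3 taken -> place at 4.
157 hashes to 3; 3,4 taken -> place at 5.
851 hashes to 4; 4,5 taken -> place at 6.
310 hashes to 2; slot 2 is free -> place at 2.
817 hashes to 3; 3,4,5,6 taken -> place at 7.
575 hashes to 3; 3,4,5,6,7 taken -> place at 8.
711 hashes to 7; 7,8 taken -> place at 9.
Table: [_, _, 310, 168, 113, 157, 851, 817, 575, 711, _]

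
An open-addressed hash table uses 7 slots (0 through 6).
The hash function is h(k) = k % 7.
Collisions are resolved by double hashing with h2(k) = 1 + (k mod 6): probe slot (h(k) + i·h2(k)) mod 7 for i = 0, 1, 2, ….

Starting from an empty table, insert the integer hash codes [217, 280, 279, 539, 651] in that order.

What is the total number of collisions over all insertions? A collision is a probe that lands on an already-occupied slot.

6

Insert 217: h=0, slot 0 empty -> index 0.
Insert 280: h=0, h2=5, slot 0 occupied -> index 5.
Insert 279: h=6, slot 6 empty -> index 6.
Insert 539: h=0, h2=6, slots 0,6,5 occupied -> index 4.
Insert 651: h=0, h2=4, slots 0,4 occupied -> index 1.
Table: [217, 651, _, _, 539, 280, 279]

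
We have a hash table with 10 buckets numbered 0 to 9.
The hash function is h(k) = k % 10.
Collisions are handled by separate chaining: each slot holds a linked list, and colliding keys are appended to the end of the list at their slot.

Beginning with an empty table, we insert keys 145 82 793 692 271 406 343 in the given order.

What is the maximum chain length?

145 -> bucket 5
82 -> bucket 2
793 -> bucket 3
692 -> bucket 2 (collision)
271 -> bucket 1
406 -> bucket 6
343 -> bucket 3 (collision)
Final buckets:
0: _
1: 271
2: 82 -> 692
3: 793 -> 343
4: _
5: 145
6: 406
7: _
8: _
9: _

2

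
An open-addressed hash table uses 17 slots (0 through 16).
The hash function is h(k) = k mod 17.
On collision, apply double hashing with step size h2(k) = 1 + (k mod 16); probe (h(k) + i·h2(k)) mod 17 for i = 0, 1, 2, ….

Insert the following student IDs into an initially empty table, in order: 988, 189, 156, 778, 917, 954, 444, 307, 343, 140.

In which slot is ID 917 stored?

988 hashes to 2; slot 2 is free → place at 2.
189 hashes to 2, h2=14; 2 taken → place at 16.
156 hashes to 3; slot 3 is free → place at 3.
778 hashes to 13; slot 13 is free → place at 13.
917 hashes to 16, h2=6; 16 taken → place at 5.
954 hashes to 2, h2=11; 2,13 taken → place at 7.
444 hashes to 2, h2=13; 2 taken → place at 15.
307 hashes to 1; slot 1 is free → place at 1.
343 hashes to 3, h2=8; 3 taken → place at 11.
140 hashes to 4; slot 4 is free → place at 4.
Table: [-, 307, 988, 156, 140, 917, -, 954, -, -, -, 343, -, 778, -, 444, 189]

5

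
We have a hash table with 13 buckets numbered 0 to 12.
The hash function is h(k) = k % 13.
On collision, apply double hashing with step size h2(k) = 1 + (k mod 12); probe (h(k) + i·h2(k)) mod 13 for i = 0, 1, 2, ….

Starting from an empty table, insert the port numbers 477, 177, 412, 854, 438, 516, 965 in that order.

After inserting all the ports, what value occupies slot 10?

516

477 hashes to 9; slot 9 is free => place at 9.
177 hashes to 8; slot 8 is free => place at 8.
412 hashes to 9, h2=5; 9 taken => place at 1.
854 hashes to 9, h2=3; 9 taken => place at 12.
438 hashes to 9, h2=7; 9 taken => place at 3.
516 hashes to 9, h2=1; 9 taken => place at 10.
965 hashes to 3, h2=6; 3,9 taken => place at 2.
Table: [-, 412, 965, 438, -, -, -, -, 177, 477, 516, -, 854]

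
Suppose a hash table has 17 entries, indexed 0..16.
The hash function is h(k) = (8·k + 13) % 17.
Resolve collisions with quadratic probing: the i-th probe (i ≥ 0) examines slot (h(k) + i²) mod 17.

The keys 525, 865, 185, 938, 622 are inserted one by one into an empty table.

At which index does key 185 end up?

1

Insert 525: h=14, slot 14 empty → index 14.
Insert 865: h=14, slot 14 occupied → index 15.
Insert 185: h=14, slots 14,15 occupied → index 1.
Insert 938: h=3, slot 3 empty → index 3.
Insert 622: h=8, slot 8 empty → index 8.
Table: [∅, 185, ∅, 938, ∅, ∅, ∅, ∅, 622, ∅, ∅, ∅, ∅, ∅, 525, 865, ∅]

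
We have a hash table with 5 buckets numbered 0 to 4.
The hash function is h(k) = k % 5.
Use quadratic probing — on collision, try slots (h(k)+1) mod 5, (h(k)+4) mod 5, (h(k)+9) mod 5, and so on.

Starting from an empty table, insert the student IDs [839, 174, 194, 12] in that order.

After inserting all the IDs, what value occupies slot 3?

194

Insert 839: h=4, slot 4 empty → index 4.
Insert 174: h=4, slot 4 occupied → index 0.
Insert 194: h=4, slots 4,0 occupied → index 3.
Insert 12: h=2, slot 2 empty → index 2.
Table: [174, _, 12, 194, 839]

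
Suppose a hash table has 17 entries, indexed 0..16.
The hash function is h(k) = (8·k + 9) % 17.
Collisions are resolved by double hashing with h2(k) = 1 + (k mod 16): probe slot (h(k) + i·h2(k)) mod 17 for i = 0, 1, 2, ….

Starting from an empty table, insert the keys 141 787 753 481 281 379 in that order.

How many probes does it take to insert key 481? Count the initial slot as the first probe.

4

Insert 141: h=15, slot 15 empty -> index 15.
Insert 787: h=15, h2=4, slot 15 occupied -> index 2.
Insert 753: h=15, h2=2, slot 15 occupied -> index 0.
Insert 481: h=15, h2=2, slots 15,0,2 occupied -> index 4.
Insert 281: h=13, slot 13 empty -> index 13.
Insert 379: h=15, h2=12, slot 15 occupied -> index 10.
Table: [753, -, 787, -, 481, -, -, -, -, -, 379, -, -, 281, -, 141, -]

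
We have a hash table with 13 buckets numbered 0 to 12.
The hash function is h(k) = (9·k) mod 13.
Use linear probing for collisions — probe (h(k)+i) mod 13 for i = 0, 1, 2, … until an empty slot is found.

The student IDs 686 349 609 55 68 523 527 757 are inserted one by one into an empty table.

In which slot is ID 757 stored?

4

686 hashes to 12; slot 12 is free => place at 12.
349 hashes to 8; slot 8 is free => place at 8.
609 hashes to 8; 8 taken => place at 9.
55 hashes to 1; slot 1 is free => place at 1.
68 hashes to 1; 1 taken => place at 2.
523 hashes to 1; 1,2 taken => place at 3.
527 hashes to 11; slot 11 is free => place at 11.
757 hashes to 1; 1,2,3 taken => place at 4.
Table: [-, 55, 68, 523, 757, -, -, -, 349, 609, -, 527, 686]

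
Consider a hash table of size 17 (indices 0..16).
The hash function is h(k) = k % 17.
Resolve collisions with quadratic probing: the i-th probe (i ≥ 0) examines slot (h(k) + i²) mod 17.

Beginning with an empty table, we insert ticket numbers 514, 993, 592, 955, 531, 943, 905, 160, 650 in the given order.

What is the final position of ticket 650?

514 hashes to 4; slot 4 is free => place at 4.
993 hashes to 7; slot 7 is free => place at 7.
592 hashes to 14; slot 14 is free => place at 14.
955 hashes to 3; slot 3 is free => place at 3.
531 hashes to 4; 4 taken => place at 5.
943 hashes to 8; slot 8 is free => place at 8.
905 hashes to 4; 4,5,8 taken => place at 13.
160 hashes to 7; 7,8 taken => place at 11.
650 hashes to 4; 4,5,8,13,3 taken => place at 12.
Table: [∅, ∅, ∅, 955, 514, 531, ∅, 993, 943, ∅, ∅, 160, 650, 905, 592, ∅, ∅]

12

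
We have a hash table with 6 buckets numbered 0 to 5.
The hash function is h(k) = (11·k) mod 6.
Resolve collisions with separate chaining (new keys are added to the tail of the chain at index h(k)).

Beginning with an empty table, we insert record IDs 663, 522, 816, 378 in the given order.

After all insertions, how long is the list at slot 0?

3

663 -> bucket 3
522 -> bucket 0
816 -> bucket 0 (collision)
378 -> bucket 0 (collision)
Final buckets:
0: 522 -> 816 -> 378
1: -
2: -
3: 663
4: -
5: -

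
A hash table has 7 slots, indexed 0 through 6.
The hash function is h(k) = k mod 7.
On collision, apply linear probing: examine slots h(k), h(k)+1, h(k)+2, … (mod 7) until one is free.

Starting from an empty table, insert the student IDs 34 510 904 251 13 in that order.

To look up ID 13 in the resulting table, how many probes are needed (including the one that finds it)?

34 hashes to 6; slot 6 is free => place at 6.
510 hashes to 6; 6 taken => place at 0.
904 hashes to 1; slot 1 is free => place at 1.
251 hashes to 6; 6,0,1 taken => place at 2.
13 hashes to 6; 6,0,1,2 taken => place at 3.
Table: [510, 904, 251, 13, ., ., 34]
Lookup 13: h=6, probe 6,0,1,2,3 → found at 3.

5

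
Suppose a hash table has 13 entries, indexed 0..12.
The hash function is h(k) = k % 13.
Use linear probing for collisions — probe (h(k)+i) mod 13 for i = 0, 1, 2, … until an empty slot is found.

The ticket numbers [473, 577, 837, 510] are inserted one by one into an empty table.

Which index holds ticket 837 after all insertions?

7

473 hashes to 5; slot 5 is free -> place at 5.
577 hashes to 5; 5 taken -> place at 6.
837 hashes to 5; 5,6 taken -> place at 7.
510 hashes to 3; slot 3 is free -> place at 3.
Table: [—, —, —, 510, —, 473, 577, 837, —, —, —, —, —]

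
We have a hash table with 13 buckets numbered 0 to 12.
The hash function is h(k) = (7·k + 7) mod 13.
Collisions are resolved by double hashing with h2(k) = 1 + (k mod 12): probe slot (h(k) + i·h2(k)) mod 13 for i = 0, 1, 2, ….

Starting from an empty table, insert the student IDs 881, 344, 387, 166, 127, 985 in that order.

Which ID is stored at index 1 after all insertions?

985

881: h=12 -> slot 12
344: h=10 -> slot 10
387: h=12, h2=4, probe 12,3 -> slot 3
166: h=12, h2=11, probe 12,10,8 -> slot 8
127: h=12, h2=8, probe 12,7 -> slot 7
985: h=12, h2=2, probe 12,1 -> slot 1
Table: [∅, 985, ∅, 387, ∅, ∅, ∅, 127, 166, ∅, 344, ∅, 881]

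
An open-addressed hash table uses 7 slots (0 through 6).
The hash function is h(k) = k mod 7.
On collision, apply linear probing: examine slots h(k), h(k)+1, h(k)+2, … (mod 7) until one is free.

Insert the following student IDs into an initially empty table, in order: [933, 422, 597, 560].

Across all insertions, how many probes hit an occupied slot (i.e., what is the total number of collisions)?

933: h=2 → slot 2
422: h=2, probe 2,3 → slot 3
597: h=2, probe 2,3,4 → slot 4
560: h=0 → slot 0
Table: [560, —, 933, 422, 597, —, —]

3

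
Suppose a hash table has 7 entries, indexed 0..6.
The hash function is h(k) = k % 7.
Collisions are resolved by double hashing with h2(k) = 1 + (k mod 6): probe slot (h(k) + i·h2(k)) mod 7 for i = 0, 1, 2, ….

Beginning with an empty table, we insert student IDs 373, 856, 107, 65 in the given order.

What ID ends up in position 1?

Insert 373: h=2, slot 2 empty → index 2.
Insert 856: h=2, h2=5, slot 2 occupied → index 0.
Insert 107: h=2, h2=6, slot 2 occupied → index 1.
Insert 65: h=2, h2=6, slots 2,1,0 occupied → index 6.
Table: [856, 107, 373, _, _, _, 65]

107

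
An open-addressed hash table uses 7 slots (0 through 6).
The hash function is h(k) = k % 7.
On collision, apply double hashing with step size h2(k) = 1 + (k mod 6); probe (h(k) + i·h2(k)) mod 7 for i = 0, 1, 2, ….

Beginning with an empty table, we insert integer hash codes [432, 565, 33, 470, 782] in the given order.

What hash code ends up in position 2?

33

Insert 432: h=5, slot 5 empty => index 5.
Insert 565: h=5, h2=2, slot 5 occupied => index 0.
Insert 33: h=5, h2=4, slot 5 occupied => index 2.
Insert 470: h=1, slot 1 empty => index 1.
Insert 782: h=5, h2=3, slots 5,1 occupied => index 4.
Table: [565, 470, 33, ∅, 782, 432, ∅]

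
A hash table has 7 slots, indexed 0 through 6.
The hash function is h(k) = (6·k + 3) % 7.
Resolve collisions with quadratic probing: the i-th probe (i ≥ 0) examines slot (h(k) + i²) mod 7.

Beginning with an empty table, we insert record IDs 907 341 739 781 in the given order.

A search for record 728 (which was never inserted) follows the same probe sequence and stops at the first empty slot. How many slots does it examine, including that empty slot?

2

Insert 907: h=6, slot 6 empty → index 6.
Insert 341: h=5, slot 5 empty → index 5.
Insert 739: h=6, slot 6 occupied → index 0.
Insert 781: h=6, slots 6,0 occupied → index 3.
Table: [739, ., ., 781, ., 341, 907]
Lookup 728: h=3, probe 3,4 → slot 4 empty, not found.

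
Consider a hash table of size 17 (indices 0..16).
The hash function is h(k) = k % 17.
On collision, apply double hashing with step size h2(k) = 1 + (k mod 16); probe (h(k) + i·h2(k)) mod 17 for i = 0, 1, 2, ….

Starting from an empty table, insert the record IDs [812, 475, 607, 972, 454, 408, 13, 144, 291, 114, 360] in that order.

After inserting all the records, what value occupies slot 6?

Insert 812: h=13, slot 13 empty → index 13.
Insert 475: h=16, slot 16 empty → index 16.
Insert 607: h=12, slot 12 empty → index 12.
Insert 972: h=3, slot 3 empty → index 3.
Insert 454: h=12, h2=7, slot 12 occupied → index 2.
Insert 408: h=0, slot 0 empty → index 0.
Insert 13: h=13, h2=14, slot 13 occupied → index 10.
Insert 144: h=8, slot 8 empty → index 8.
Insert 291: h=2, h2=4, slot 2 occupied → index 6.
Insert 114: h=12, h2=3, slot 12 occupied → index 15.
Insert 360: h=3, h2=9, slots 3,12 occupied → index 4.
Table: [408, -, 454, 972, 360, -, 291, -, 144, -, 13, -, 607, 812, -, 114, 475]

291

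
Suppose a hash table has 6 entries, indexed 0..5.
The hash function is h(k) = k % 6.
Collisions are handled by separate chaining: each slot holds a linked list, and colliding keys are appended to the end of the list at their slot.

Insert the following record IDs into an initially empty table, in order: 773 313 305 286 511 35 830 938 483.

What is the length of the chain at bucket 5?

Insert 773: h=5, bucket 5 empty → new chain.
Insert 313: h=1, bucket 1 empty → new chain.
Insert 305: h=5, bucket 5 nonempty → append to chain.
Insert 286: h=4, bucket 4 empty → new chain.
Insert 511: h=1, bucket 1 nonempty → append to chain.
Insert 35: h=5, bucket 5 nonempty → append to chain.
Insert 830: h=2, bucket 2 empty → new chain.
Insert 938: h=2, bucket 2 nonempty → append to chain.
Insert 483: h=3, bucket 3 empty → new chain.
Final buckets:
0: -
1: 313 -> 511
2: 830 -> 938
3: 483
4: 286
5: 773 -> 305 -> 35

3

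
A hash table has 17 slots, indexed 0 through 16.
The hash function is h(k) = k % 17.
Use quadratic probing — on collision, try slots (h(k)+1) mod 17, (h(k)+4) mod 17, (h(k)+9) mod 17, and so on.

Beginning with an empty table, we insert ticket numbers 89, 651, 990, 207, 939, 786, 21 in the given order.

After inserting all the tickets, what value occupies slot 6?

21

89 hashes to 4; slot 4 is free → place at 4.
651 hashes to 5; slot 5 is free → place at 5.
990 hashes to 4; 4,5 taken → place at 8.
207 hashes to 3; slot 3 is free → place at 3.
939 hashes to 4; 4,5,8 taken → place at 13.
786 hashes to 4; 4,5,8,13,3 taken → place at 12.
21 hashes to 4; 4,5,8,13,3,12 taken → place at 6.
Table: [_, _, _, 207, 89, 651, 21, _, 990, _, _, _, 786, 939, _, _, _]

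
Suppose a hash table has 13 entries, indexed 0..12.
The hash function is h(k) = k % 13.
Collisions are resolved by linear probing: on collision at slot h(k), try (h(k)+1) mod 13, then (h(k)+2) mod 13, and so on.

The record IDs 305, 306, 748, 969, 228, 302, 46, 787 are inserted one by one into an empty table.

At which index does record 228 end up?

10

305: h=6 -> slot 6
306: h=7 -> slot 7
748: h=7, probe 7,8 -> slot 8
969: h=7, probe 7,8,9 -> slot 9
228: h=7, probe 7,8,9,10 -> slot 10
302: h=3 -> slot 3
46: h=7, probe 7,8,9,10,11 -> slot 11
787: h=7, probe 7,8,9,10,11,12 -> slot 12
Table: [-, -, -, 302, -, -, 305, 306, 748, 969, 228, 46, 787]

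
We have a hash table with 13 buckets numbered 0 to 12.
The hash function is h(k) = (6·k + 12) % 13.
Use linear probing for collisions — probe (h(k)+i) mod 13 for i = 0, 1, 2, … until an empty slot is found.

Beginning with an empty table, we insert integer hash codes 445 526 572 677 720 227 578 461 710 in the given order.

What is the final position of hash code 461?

Insert 445: h=4, slot 4 empty → index 4.
Insert 526: h=9, slot 9 empty → index 9.
Insert 572: h=12, slot 12 empty → index 12.
Insert 677: h=5, slot 5 empty → index 5.
Insert 720: h=3, slot 3 empty → index 3.
Insert 227: h=9, slot 9 occupied → index 10.
Insert 578: h=9, slots 9,10 occupied → index 11.
Insert 461: h=9, slots 9,10,11,12 occupied → index 0.
Insert 710: h=8, slot 8 empty → index 8.
Table: [461, _, _, 720, 445, 677, _, _, 710, 526, 227, 578, 572]

0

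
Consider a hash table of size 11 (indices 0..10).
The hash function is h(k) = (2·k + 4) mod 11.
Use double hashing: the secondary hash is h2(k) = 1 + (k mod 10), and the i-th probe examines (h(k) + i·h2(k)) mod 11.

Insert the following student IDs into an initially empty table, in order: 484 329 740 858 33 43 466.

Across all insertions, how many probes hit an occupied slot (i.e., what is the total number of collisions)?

4

484 hashes to 4; slot 4 is free → place at 4.
329 hashes to 2; slot 2 is free → place at 2.
740 hashes to 10; slot 10 is free → place at 10.
858 hashes to 4, h2=9; 4,2 taken → place at 0.
33 hashes to 4, h2=4; 4 taken → place at 8.
43 hashes to 2, h2=4; 2 taken → place at 6.
466 hashes to 1; slot 1 is free → place at 1.
Table: [858, 466, 329, _, 484, _, 43, _, 33, _, 740]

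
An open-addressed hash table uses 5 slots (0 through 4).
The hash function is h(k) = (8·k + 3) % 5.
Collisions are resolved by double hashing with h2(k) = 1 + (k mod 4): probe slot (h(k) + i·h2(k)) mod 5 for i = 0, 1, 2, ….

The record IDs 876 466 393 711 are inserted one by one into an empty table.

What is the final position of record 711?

0

Insert 876: h=1, slot 1 empty → index 1.
Insert 466: h=1, h2=3, slot 1 occupied → index 4.
Insert 393: h=2, slot 2 empty → index 2.
Insert 711: h=1, h2=4, slot 1 occupied → index 0.
Table: [711, 876, 393, —, 466]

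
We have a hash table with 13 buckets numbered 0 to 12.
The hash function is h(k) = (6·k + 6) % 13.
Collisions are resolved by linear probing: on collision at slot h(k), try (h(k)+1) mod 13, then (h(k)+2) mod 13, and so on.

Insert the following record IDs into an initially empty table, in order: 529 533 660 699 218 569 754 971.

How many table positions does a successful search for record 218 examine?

Insert 529: h=8, slot 8 empty → index 8.
Insert 533: h=6, slot 6 empty → index 6.
Insert 660: h=1, slot 1 empty → index 1.
Insert 699: h=1, slot 1 occupied → index 2.
Insert 218: h=1, slots 1,2 occupied → index 3.
Insert 569: h=1, slots 1,2,3 occupied → index 4.
Insert 754: h=6, slot 6 occupied → index 7.
Insert 971: h=8, slot 8 occupied → index 9.
Table: [-, 660, 699, 218, 569, -, 533, 754, 529, 971, -, -, -]
Lookup 218: h=1, probe 1,2,3 → found at 3.

3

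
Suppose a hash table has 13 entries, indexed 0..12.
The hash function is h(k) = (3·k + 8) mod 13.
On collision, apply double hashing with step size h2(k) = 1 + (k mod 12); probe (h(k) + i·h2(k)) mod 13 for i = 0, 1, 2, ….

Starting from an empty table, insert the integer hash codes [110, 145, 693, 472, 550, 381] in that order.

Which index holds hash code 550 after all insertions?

5

110 hashes to 0; slot 0 is free → place at 0.
145 hashes to 1; slot 1 is free → place at 1.
693 hashes to 7; slot 7 is free → place at 7.
472 hashes to 7, h2=5; 7 taken → place at 12.
550 hashes to 7, h2=11; 7 taken → place at 5.
381 hashes to 7, h2=10; 7 taken → place at 4.
Table: [110, 145, _, _, 381, 550, _, 693, _, _, _, _, 472]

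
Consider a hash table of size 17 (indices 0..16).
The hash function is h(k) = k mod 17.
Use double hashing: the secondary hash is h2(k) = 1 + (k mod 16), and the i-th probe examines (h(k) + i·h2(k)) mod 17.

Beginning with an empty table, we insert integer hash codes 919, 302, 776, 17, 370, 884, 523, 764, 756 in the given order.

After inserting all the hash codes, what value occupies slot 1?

919

919: h=1 → slot 1
302: h=13 → slot 13
776: h=11 → slot 11
17: h=0 → slot 0
370: h=13, h2=3, probe 13,16 → slot 16
884: h=0, h2=5, probe 0,5 → slot 5
523: h=13, h2=12, probe 13,8 → slot 8
764: h=16, h2=13, probe 16,12 → slot 12
756: h=8, h2=5, probe 8,13,1,6 → slot 6
Table: [17, 919, -, -, -, 884, 756, -, 523, -, -, 776, 764, 302, -, -, 370]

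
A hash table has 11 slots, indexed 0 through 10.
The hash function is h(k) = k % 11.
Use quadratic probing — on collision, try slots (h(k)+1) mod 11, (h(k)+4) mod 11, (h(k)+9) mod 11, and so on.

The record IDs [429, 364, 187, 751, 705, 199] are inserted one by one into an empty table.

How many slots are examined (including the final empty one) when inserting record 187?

3

429: h=0 -> slot 0
364: h=1 -> slot 1
187: h=0, probe 0,1,4 -> slot 4
751: h=3 -> slot 3
705: h=1, probe 1,2 -> slot 2
199: h=1, probe 1,2,5 -> slot 5
Table: [429, 364, 705, 751, 187, 199, -, -, -, -, -]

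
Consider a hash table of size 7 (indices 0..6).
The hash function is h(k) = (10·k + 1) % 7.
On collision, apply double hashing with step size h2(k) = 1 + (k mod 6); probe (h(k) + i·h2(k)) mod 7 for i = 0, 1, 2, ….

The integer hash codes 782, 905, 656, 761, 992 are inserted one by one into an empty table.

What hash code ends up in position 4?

782: h=2 => slot 2
905: h=0 => slot 0
656: h=2, h2=3, probe 2,5 => slot 5
761: h=2, h2=6, probe 2,1 => slot 1
992: h=2, h2=3, probe 2,5,1,4 => slot 4
Table: [905, 761, 782, ., 992, 656, .]

992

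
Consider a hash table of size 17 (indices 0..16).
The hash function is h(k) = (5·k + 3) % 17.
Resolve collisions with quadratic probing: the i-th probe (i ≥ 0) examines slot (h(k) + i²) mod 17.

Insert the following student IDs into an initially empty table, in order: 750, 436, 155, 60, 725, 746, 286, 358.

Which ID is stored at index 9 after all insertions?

358

750 hashes to 13; slot 13 is free → place at 13.
436 hashes to 7; slot 7 is free → place at 7.
155 hashes to 13; 13 taken → place at 14.
60 hashes to 14; 14 taken → place at 15.
725 hashes to 7; 7 taken → place at 8.
746 hashes to 10; slot 10 is free → place at 10.
286 hashes to 5; slot 5 is free → place at 5.
358 hashes to 8; 8 taken → place at 9.
Table: [_, _, _, _, _, 286, _, 436, 725, 358, 746, _, _, 750, 155, 60, _]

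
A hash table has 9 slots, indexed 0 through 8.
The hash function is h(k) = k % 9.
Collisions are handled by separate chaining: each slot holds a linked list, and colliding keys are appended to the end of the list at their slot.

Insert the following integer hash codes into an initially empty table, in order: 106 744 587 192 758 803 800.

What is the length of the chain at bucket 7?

1

106 -> bucket 7
744 -> bucket 6
587 -> bucket 2
192 -> bucket 3
758 -> bucket 2 (collision)
803 -> bucket 2 (collision)
800 -> bucket 8
Final buckets:
0: _
1: _
2: 587 -> 758 -> 803
3: 192
4: _
5: _
6: 744
7: 106
8: 800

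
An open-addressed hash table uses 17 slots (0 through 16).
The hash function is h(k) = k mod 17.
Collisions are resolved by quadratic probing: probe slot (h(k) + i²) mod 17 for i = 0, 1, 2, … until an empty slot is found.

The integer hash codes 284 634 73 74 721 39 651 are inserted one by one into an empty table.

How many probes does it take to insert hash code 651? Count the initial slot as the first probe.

4

284 hashes to 12; slot 12 is free -> place at 12.
634 hashes to 5; slot 5 is free -> place at 5.
73 hashes to 5; 5 taken -> place at 6.
74 hashes to 6; 6 taken -> place at 7.
721 hashes to 7; 7 taken -> place at 8.
39 hashes to 5; 5,6 taken -> place at 9.
651 hashes to 5; 5,6,9 taken -> place at 14.
Table: [-, -, -, -, -, 634, 73, 74, 721, 39, -, -, 284, -, 651, -, -]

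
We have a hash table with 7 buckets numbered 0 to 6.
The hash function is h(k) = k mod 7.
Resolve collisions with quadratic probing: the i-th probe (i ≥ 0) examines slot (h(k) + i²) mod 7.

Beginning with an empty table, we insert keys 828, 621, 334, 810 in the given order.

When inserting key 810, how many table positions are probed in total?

4

Insert 828: h=2, slot 2 empty => index 2.
Insert 621: h=5, slot 5 empty => index 5.
Insert 334: h=5, slot 5 occupied => index 6.
Insert 810: h=5, slots 5,6,2 occupied => index 0.
Table: [810, ∅, 828, ∅, ∅, 621, 334]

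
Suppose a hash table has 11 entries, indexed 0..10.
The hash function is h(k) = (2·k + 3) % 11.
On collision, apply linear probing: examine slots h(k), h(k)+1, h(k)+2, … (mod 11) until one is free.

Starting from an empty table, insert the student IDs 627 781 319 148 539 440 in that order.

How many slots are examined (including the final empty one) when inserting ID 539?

Insert 627: h=3, slot 3 empty => index 3.
Insert 781: h=3, slot 3 occupied => index 4.
Insert 319: h=3, slots 3,4 occupied => index 5.
Insert 148: h=2, slot 2 empty => index 2.
Insert 539: h=3, slots 3,4,5 occupied => index 6.
Insert 440: h=3, slots 3,4,5,6 occupied => index 7.
Table: [_, _, 148, 627, 781, 319, 539, 440, _, _, _]

4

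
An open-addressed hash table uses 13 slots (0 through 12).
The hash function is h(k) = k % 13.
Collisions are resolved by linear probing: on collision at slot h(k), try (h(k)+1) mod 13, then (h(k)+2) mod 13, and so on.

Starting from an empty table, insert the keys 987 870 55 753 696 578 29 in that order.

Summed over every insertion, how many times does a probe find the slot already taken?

Insert 987: h=12, slot 12 empty → index 12.
Insert 870: h=12, slot 12 occupied → index 0.
Insert 55: h=3, slot 3 empty → index 3.
Insert 753: h=12, slots 12,0 occupied → index 1.
Insert 696: h=7, slot 7 empty → index 7.
Insert 578: h=6, slot 6 empty → index 6.
Insert 29: h=3, slot 3 occupied → index 4.
Table: [870, 753, ., 55, 29, ., 578, 696, ., ., ., ., 987]

4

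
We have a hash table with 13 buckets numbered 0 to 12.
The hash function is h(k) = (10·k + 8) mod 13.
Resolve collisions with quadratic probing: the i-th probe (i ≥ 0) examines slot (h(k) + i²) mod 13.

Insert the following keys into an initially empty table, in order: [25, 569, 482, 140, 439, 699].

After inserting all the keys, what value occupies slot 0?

25 hashes to 11; slot 11 is free → place at 11.
569 hashes to 4; slot 4 is free → place at 4.
482 hashes to 5; slot 5 is free → place at 5.
140 hashes to 4; 4,5 taken → place at 8.
439 hashes to 4; 4,5,8 taken → place at 0.
699 hashes to 4; 4,5,8,0 taken → place at 7.
Table: [439, ., ., ., 569, 482, ., 699, 140, ., ., 25, .]

439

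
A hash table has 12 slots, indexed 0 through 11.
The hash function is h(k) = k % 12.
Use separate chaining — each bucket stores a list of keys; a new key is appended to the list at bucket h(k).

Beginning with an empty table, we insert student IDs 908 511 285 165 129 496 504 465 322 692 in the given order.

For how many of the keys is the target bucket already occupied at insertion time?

Insert 908: h=8, bucket 8 empty -> new chain.
Insert 511: h=7, bucket 7 empty -> new chain.
Insert 285: h=9, bucket 9 empty -> new chain.
Insert 165: h=9, bucket 9 nonempty -> append to chain.
Insert 129: h=9, bucket 9 nonempty -> append to chain.
Insert 496: h=4, bucket 4 empty -> new chain.
Insert 504: h=0, bucket 0 empty -> new chain.
Insert 465: h=9, bucket 9 nonempty -> append to chain.
Insert 322: h=10, bucket 10 empty -> new chain.
Insert 692: h=8, bucket 8 nonempty -> append to chain.
Final buckets:
0: 504
1: —
2: —
3: —
4: 496
5: —
6: —
7: 511
8: 908 -> 692
9: 285 -> 165 -> 129 -> 465
10: 322
11: —

4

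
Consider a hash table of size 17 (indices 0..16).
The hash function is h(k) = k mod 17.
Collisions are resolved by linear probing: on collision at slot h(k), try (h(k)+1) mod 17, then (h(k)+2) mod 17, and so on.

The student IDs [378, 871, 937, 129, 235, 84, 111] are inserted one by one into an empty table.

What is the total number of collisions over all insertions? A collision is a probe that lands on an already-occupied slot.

1

378 hashes to 4; slot 4 is free => place at 4.
871 hashes to 4; 4 taken => place at 5.
937 hashes to 2; slot 2 is free => place at 2.
129 hashes to 10; slot 10 is free => place at 10.
235 hashes to 14; slot 14 is free => place at 14.
84 hashes to 16; slot 16 is free => place at 16.
111 hashes to 9; slot 9 is free => place at 9.
Table: [—, —, 937, —, 378, 871, —, —, —, 111, 129, —, —, —, 235, —, 84]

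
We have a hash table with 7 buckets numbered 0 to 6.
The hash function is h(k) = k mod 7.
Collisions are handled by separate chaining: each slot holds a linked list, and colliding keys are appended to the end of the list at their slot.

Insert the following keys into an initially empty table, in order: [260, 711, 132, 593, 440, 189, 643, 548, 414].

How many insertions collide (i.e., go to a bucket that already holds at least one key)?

3

Insert 260: h=1, bucket 1 empty -> new chain.
Insert 711: h=4, bucket 4 empty -> new chain.
Insert 132: h=6, bucket 6 empty -> new chain.
Insert 593: h=5, bucket 5 empty -> new chain.
Insert 440: h=6, bucket 6 nonempty -> append to chain.
Insert 189: h=0, bucket 0 empty -> new chain.
Insert 643: h=6, bucket 6 nonempty -> append to chain.
Insert 548: h=2, bucket 2 empty -> new chain.
Insert 414: h=1, bucket 1 nonempty -> append to chain.
Final buckets:
0: 189
1: 260 -> 414
2: 548
3: —
4: 711
5: 593
6: 132 -> 440 -> 643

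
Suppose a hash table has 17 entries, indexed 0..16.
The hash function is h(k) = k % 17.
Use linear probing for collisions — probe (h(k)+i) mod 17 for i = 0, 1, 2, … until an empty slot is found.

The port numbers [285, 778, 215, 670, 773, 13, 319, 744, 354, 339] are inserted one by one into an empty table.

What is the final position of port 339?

2

285 hashes to 13; slot 13 is free -> place at 13.
778 hashes to 13; 13 taken -> place at 14.
215 hashes to 11; slot 11 is free -> place at 11.
670 hashes to 7; slot 7 is free -> place at 7.
773 hashes to 8; slot 8 is free -> place at 8.
13 hashes to 13; 13,14 taken -> place at 15.
319 hashes to 13; 13,14,15 taken -> place at 16.
744 hashes to 13; 13,14,15,16 taken -> place at 0.
354 hashes to 14; 14,15,16,0 taken -> place at 1.
339 hashes to 16; 16,0,1 taken -> place at 2.
Table: [744, 354, 339, ., ., ., ., 670, 773, ., ., 215, ., 285, 778, 13, 319]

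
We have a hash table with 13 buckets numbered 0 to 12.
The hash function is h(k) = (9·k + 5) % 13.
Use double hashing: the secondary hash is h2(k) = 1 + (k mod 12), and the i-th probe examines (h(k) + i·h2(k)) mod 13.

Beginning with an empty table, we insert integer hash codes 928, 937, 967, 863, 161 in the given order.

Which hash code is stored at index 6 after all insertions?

Insert 928: h=11, slot 11 empty => index 11.
Insert 937: h=1, slot 1 empty => index 1.
Insert 967: h=11, h2=8, slot 11 occupied => index 6.
Insert 863: h=11, h2=12, slot 11 occupied => index 10.
Insert 161: h=11, h2=6, slot 11 occupied => index 4.
Table: [—, 937, —, —, 161, —, 967, —, —, —, 863, 928, —]

967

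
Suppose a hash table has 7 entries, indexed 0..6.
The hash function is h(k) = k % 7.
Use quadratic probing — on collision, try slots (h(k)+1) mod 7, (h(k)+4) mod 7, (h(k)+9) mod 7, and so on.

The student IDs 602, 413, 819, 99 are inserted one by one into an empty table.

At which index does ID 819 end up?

4

Insert 602: h=0, slot 0 empty => index 0.
Insert 413: h=0, slot 0 occupied => index 1.
Insert 819: h=0, slots 0,1 occupied => index 4.
Insert 99: h=1, slot 1 occupied => index 2.
Table: [602, 413, 99, _, 819, _, _]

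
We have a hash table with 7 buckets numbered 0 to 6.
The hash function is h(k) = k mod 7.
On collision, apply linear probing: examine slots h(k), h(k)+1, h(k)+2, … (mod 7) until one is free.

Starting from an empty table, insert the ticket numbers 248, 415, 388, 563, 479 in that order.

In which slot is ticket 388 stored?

248: h=3 => slot 3
415: h=2 => slot 2
388: h=3, probe 3,4 => slot 4
563: h=3, probe 3,4,5 => slot 5
479: h=3, probe 3,4,5,6 => slot 6
Table: [—, —, 415, 248, 388, 563, 479]

4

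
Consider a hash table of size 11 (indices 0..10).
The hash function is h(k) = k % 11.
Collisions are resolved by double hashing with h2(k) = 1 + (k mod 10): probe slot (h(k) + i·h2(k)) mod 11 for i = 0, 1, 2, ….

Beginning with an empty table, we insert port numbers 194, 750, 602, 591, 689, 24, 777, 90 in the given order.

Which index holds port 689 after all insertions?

194: h=7 → slot 7
750: h=2 → slot 2
602: h=8 → slot 8
591: h=8, h2=2, probe 8,10 → slot 10
689: h=7, h2=10, probe 7,6 → slot 6
24: h=2, h2=5, probe 2,7,1 → slot 1
777: h=7, h2=8, probe 7,4 → slot 4
90: h=2, h2=1, probe 2,3 → slot 3
Table: [., 24, 750, 90, 777, ., 689, 194, 602, ., 591]

6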